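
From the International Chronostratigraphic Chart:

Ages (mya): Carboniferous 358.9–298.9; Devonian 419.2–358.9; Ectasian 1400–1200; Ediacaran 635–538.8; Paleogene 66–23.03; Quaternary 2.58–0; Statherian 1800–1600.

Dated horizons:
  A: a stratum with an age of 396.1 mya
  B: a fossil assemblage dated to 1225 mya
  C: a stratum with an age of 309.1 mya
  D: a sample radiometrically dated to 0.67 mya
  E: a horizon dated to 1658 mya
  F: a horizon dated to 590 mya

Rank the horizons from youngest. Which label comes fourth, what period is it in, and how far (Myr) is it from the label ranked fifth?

Smaller Ma means younger, so youngest first: D 0.67 < C 309.1 < A 396.1 < F 590 < B 1225 < E 1658.
Counting 4 along gives F (590 Ma); the excerpt puts that inside the Ediacaran, 635–538.8 Ma.
Next in line is B (1225 Ma), and 1225 − 590 = 635 Myr.

F, in the Ediacaran; 635 million years to B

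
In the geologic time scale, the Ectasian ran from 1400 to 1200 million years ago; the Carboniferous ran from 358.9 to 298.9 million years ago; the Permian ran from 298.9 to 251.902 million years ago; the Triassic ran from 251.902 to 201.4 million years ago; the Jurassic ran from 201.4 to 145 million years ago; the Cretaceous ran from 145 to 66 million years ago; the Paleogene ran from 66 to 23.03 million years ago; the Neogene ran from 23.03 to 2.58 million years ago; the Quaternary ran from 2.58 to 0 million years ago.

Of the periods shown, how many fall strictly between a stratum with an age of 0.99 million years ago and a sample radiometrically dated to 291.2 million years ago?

5

291.2 Ma sits inside the Permian (298.9–251.902) and 0.99 Ma inside the Quaternary (2.58–0); neither of those is wholly between the two dates.
The listed periods lying completely between them are Triassic, Jurassic, Cretaceous, Paleogene, Neogene — 5 in all.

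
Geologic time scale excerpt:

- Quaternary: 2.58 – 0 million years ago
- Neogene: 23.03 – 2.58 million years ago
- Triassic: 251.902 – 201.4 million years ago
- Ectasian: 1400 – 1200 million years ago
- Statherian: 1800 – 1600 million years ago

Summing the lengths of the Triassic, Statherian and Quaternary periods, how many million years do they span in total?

Each duration: Triassic = 50.502; Statherian = 200; Quaternary = 2.58.
Sum: 50.502 + 200 + 2.58 = 253.082 Myr.

253.082 million years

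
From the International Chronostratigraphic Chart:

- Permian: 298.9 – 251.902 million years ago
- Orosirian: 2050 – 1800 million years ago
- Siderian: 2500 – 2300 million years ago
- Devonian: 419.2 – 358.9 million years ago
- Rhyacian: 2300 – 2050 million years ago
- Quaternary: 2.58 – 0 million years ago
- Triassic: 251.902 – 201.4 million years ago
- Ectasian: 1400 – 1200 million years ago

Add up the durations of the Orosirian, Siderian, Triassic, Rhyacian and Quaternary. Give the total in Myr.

Each duration: Orosirian = 250; Siderian = 200; Triassic = 50.502; Rhyacian = 250; Quaternary = 2.58.
Sum: 250 + 200 + 50.502 + 250 + 2.58 = 753.082 Myr.

753.082 million years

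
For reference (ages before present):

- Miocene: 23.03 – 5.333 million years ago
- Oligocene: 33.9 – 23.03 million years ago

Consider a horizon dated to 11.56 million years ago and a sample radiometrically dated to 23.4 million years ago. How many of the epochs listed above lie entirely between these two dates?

0

Checking each listed span, none has both start < 23.4 Ma and end > 11.56 Ma — every epoch straddles one of the two dates or lies outside them — so the count is 0.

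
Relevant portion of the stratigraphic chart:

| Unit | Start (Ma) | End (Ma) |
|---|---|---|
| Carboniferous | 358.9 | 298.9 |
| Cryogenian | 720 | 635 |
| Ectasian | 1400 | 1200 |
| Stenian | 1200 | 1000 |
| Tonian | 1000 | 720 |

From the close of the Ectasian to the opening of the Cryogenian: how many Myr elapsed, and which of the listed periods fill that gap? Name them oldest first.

End of Ectasian = 1200 Ma; start of Cryogenian = 720 Ma.
Gap = 1200 − 720 = 480 Myr.
Periods wholly inside 1200–720 Ma: Stenian (1200–1000), Tonian (1000–720).

480 million years; Stenian, Tonian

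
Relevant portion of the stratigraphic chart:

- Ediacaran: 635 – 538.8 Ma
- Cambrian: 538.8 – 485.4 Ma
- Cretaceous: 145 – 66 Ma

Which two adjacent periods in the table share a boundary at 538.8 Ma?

Ediacaran and Cambrian

The Ediacaran ends at 538.8 Ma and the Cambrian begins at 538.8 Ma, so they share that boundary.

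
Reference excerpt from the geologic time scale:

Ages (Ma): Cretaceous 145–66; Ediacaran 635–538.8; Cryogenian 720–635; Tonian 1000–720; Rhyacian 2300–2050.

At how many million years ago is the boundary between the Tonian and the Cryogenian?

720 Ma

The Tonian ends and the Cryogenian begins at 720 Ma.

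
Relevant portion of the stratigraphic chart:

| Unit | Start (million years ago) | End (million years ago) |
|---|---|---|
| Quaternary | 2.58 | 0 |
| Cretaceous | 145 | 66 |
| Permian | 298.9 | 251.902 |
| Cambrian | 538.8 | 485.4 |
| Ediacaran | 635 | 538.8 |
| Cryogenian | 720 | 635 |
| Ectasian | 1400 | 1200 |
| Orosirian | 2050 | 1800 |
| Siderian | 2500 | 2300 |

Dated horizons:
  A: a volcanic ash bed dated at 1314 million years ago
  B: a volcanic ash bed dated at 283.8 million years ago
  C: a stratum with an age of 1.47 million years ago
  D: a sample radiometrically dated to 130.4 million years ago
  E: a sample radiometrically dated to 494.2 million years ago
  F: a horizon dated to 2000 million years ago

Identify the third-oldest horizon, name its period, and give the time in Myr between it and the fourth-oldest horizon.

Larger Ma means older, so oldest first: F 2000 > A 1314 > E 494.2 > B 283.8 > D 130.4 > C 1.47.
Counting 3 along gives E (494.2 Ma); the excerpt puts that inside the Cambrian, 538.8–485.4 Ma.
Next in line is B (283.8 Ma), and 494.2 − 283.8 = 210.4 Myr.

E, in the Cambrian; 210.4 million years to B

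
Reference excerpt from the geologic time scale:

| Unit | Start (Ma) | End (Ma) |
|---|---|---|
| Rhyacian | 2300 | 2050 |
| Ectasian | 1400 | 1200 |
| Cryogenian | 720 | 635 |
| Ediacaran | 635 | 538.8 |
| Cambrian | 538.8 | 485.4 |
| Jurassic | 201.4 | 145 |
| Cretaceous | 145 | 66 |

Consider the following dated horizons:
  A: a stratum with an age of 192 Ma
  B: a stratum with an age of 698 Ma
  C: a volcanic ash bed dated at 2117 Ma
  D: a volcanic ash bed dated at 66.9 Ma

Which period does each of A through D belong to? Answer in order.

A — Jurassic; B — Cryogenian; C — Rhyacian; D — Cretaceous

A: 192 Ma lies in 201.4–145 Ma, so Jurassic.
B: 698 Ma lies in 720–635 Ma, so Cryogenian.
C: 2117 Ma lies in 2300–2050 Ma, so Rhyacian.
D: 66.9 Ma lies in 145–66 Ma, so Cretaceous.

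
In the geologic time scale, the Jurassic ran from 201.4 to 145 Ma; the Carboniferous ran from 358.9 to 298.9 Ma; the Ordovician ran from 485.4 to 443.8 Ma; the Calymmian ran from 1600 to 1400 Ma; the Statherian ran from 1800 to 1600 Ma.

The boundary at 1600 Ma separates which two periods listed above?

The Statherian ends at 1600 Ma and the Calymmian begins at 1600 Ma, so they share that boundary.

Statherian and Calymmian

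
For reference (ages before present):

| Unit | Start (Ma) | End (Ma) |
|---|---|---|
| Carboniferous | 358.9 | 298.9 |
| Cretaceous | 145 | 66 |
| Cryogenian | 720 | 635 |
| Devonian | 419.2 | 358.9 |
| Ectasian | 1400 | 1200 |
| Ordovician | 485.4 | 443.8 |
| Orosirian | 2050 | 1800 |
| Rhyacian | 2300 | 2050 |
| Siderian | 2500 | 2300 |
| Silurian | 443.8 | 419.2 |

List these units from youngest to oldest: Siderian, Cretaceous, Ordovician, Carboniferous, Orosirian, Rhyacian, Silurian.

Cretaceous, Carboniferous, Silurian, Ordovician, Orosirian, Rhyacian, Siderian

The oldest of these is Siderian (starts 2500 Ma) and the youngest is Cretaceous (ends 66 Ma).
In between, by decreasing start age: Rhyacian (2300), Orosirian (2050), Ordovician (485.4), Silurian (443.8), Carboniferous (358.9).
Listing youngest first means reversing that sequence.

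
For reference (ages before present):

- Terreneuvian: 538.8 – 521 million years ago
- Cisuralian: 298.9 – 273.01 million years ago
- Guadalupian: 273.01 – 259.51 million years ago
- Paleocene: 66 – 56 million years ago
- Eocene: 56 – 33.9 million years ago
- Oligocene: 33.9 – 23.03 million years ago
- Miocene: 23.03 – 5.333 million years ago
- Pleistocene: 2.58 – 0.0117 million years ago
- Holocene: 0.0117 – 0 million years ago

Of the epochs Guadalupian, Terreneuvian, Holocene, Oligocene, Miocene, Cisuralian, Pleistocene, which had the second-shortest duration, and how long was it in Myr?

Durations: Guadalupian 13.5; Terreneuvian 17.8; Holocene 0.0117; Oligocene 10.87; Miocene 17.697; Cisuralian 25.89; Pleistocene 2.5683 Myr.
Sorted shortest-first: Holocene (0.0117), Pleistocene (2.5683), Oligocene (10.87), Guadalupian (13.5), Miocene (17.697), Terreneuvian (17.8), Cisuralian (25.89).
The second shortest is Pleistocene at 2.5683 Myr.

Pleistocene, 2.5683 million years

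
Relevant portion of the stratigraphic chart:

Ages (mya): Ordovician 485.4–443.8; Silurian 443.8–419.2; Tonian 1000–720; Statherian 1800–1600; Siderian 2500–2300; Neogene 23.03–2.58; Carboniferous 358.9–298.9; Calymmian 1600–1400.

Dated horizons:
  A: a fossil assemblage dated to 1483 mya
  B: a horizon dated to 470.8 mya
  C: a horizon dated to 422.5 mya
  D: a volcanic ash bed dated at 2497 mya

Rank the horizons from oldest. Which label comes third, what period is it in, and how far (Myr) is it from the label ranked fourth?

Larger Ma means older, so oldest first: D 2497 > A 1483 > B 470.8 > C 422.5.
Counting 3 along gives B (470.8 Ma); the excerpt puts that inside the Ordovician, 485.4–443.8 Ma.
Next in line is C (422.5 Ma), and 470.8 − 422.5 = 48.3 Myr.

B, in the Ordovician; 48.3 million years to C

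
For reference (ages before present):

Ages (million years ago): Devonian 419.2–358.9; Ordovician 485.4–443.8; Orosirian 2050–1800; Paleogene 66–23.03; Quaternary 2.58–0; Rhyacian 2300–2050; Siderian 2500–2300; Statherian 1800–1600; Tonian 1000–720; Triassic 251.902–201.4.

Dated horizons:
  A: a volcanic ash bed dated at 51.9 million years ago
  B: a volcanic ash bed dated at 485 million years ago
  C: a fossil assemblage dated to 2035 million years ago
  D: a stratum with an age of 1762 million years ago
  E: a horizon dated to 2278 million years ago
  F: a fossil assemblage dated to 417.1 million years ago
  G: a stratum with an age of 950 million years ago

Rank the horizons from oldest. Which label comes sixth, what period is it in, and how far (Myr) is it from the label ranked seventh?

F, in the Devonian; 365.2 million years to A

Larger Ma means older, so oldest first: E 2278 > C 2035 > D 1762 > G 950 > B 485 > F 417.1 > A 51.9.
Counting 6 along gives F (417.1 Ma); the excerpt puts that inside the Devonian, 419.2–358.9 Ma.
Next in line is A (51.9 Ma), and 417.1 − 51.9 = 365.2 Myr.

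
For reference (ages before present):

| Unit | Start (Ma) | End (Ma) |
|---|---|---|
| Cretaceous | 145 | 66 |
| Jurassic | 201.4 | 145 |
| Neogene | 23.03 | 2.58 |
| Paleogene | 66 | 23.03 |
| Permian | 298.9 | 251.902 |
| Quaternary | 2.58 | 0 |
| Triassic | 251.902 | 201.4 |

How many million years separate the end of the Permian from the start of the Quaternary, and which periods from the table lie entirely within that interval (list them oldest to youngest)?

End of Permian = 251.902 Ma; start of Quaternary = 2.58 Ma.
Gap = 251.902 − 2.58 = 249.322 Myr.
Periods wholly inside 251.902–2.58 Ma: Triassic (251.902–201.4), Jurassic (201.4–145), Cretaceous (145–66), Paleogene (66–23.03), Neogene (23.03–2.58).

249.322 million years; Triassic, Jurassic, Cretaceous, Paleogene, Neogene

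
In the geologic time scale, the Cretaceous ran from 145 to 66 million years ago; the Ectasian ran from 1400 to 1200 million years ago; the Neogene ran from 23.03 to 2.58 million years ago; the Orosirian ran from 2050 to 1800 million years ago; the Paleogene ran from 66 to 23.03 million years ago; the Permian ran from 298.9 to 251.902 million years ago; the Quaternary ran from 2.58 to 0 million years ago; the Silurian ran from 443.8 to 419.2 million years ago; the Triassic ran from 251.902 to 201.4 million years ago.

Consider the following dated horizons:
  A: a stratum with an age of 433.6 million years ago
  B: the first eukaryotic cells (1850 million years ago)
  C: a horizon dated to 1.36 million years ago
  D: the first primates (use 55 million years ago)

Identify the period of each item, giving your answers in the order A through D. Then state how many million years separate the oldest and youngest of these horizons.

A — Silurian; B — Orosirian; C — Quaternary; D — Paleogene; span 1848.64 million years

A: 433.6 Ma lies in 443.8–419.2 Ma, so Silurian.
B: 1850 Ma lies in 2050–1800 Ma, so Orosirian.
C: 1.36 Ma lies in 2.58–0 Ma, so Quaternary.
D: 55 Ma lies in 66–23.03 Ma, so Paleogene.
Oldest = 1850 Ma, youngest = 1.36 Ma → span 1848.64 Myr.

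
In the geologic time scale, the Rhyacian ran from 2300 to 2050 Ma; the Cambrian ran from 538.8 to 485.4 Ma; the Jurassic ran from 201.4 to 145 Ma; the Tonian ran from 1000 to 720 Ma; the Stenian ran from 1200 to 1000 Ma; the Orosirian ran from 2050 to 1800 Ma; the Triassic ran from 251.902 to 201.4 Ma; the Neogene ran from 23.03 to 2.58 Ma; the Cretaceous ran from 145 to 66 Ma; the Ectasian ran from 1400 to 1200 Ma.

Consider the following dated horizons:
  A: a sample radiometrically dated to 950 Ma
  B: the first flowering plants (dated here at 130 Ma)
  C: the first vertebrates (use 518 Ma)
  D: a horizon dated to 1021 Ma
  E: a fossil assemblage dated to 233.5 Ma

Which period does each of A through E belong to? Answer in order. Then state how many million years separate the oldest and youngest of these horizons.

A — Tonian; B — Cretaceous; C — Cambrian; D — Stenian; E — Triassic; span 891 million years

Match each age against the start–end ranges in the excerpt: A = 950 Ma → Tonian (1000–720); B = 130 Ma → Cretaceous (145–66); C = 518 Ma → Cambrian (538.8–485.4); D = 1021 Ma → Stenian (1200–1000); E = 233.5 Ma → Triassic (251.902–201.4).
The largest age is 1021 Ma and the smallest is 130 Ma; their difference is 891 Myr.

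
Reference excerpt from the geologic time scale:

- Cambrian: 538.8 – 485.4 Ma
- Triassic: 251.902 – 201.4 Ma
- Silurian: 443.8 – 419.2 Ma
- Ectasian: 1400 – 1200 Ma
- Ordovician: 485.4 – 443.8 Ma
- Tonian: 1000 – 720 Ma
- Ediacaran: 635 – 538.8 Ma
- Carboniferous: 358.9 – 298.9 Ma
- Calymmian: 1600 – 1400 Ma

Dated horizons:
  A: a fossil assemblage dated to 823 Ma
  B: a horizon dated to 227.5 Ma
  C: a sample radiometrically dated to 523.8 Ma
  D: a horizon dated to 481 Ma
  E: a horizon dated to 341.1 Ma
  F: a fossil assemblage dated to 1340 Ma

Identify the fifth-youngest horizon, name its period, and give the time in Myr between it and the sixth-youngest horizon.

Sorted youngest-first by Ma: B (227.5), E (341.1), D (481), C (523.8), A (823), F (1340).
The fifth youngest is A at 823 Ma, which lies in 1000–720 Ma: the Tonian.
The sixth youngest is F at 1340 Ma; separation = |823 − 1340| = 517 Myr.

A, in the Tonian; 517 million years to F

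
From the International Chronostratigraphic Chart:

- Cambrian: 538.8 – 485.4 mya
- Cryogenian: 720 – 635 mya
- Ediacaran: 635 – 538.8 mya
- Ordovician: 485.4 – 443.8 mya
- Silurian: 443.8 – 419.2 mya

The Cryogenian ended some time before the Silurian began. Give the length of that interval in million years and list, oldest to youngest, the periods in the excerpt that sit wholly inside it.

End of Cryogenian = 635 Ma; start of Silurian = 443.8 Ma.
Gap = 635 − 443.8 = 191.2 Myr.
Periods wholly inside 635–443.8 Ma: Ediacaran (635–538.8), Cambrian (538.8–485.4), Ordovician (485.4–443.8).

191.2 million years; Ediacaran, Cambrian, Ordovician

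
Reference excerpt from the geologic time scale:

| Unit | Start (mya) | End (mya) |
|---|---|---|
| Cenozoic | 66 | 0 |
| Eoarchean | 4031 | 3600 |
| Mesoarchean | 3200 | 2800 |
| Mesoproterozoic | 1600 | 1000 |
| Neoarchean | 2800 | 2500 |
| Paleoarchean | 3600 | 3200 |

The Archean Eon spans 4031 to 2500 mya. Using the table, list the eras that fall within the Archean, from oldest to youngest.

Eras with both bounds inside 4031–2500 Ma: Eoarchean (4031–3600), Paleoarchean (3600–3200), Mesoarchean (3200–2800), Neoarchean (2800–2500).

Eoarchean, Paleoarchean, Mesoarchean, Neoarchean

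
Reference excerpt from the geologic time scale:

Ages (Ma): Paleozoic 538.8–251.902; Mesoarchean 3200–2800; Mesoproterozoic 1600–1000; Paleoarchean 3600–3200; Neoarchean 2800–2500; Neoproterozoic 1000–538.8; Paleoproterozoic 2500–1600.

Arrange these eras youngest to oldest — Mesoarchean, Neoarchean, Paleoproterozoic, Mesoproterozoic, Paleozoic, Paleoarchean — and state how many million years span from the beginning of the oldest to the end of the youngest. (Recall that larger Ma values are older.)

Paleozoic → Mesoproterozoic → Paleoproterozoic → Neoarchean → Mesoarchean → Paleoarchean; total span 3348.098 Myr

From the excerpt: Mesoarchean 3200–2800; Neoarchean 2800–2500; Paleoproterozoic 2500–1600; Mesoproterozoic 1600–1000; Paleozoic 538.8–251.902; Paleoarchean 3600–3200 (Ma).
Larger Ma is earlier, so the oldest is Paleoarchean and the youngest is Paleozoic; youngest to oldest: Paleozoic, Mesoproterozoic, Paleoproterozoic, Neoarchean, Mesoarchean, Paleoarchean.
Oldest start 3600 minus youngest end 251.902 gives 3348.098 Myr overall.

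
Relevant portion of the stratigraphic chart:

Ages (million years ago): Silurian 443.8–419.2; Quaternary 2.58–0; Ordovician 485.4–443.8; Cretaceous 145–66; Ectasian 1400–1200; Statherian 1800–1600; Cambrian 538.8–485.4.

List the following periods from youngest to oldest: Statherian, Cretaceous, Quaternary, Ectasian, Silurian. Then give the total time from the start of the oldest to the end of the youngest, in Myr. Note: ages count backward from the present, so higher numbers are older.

Quaternary → Cretaceous → Silurian → Ectasian → Statherian; total span 1800 Myr

Start ages (Ma): Statherian 1800, Ectasian 1400, Silurian 443.8, Cretaceous 145, Quaternary 2.58.
Ordered youngest to oldest: Quaternary, Cretaceous, Silurian, Ectasian, Statherian.
Span = 1800 − 0 = 1800 Myr.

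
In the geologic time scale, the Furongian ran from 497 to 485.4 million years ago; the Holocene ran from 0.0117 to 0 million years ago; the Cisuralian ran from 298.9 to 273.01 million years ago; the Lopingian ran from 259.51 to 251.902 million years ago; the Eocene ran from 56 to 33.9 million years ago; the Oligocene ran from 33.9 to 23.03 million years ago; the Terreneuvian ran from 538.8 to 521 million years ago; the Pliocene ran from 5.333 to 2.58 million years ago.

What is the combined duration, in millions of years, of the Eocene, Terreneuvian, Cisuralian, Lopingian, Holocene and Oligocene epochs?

84.2797 million years

Duration is start − end for each: (56 − 33.9) + (538.8 − 521) + (298.9 − 273.01) + (259.51 − 251.902) + (0.0117 − 0) + (33.9 − 23.03).
That is 22.1 + 17.8 + 25.89 + 7.608 + 0.0117 + 10.87, which totals 84.2797 million years.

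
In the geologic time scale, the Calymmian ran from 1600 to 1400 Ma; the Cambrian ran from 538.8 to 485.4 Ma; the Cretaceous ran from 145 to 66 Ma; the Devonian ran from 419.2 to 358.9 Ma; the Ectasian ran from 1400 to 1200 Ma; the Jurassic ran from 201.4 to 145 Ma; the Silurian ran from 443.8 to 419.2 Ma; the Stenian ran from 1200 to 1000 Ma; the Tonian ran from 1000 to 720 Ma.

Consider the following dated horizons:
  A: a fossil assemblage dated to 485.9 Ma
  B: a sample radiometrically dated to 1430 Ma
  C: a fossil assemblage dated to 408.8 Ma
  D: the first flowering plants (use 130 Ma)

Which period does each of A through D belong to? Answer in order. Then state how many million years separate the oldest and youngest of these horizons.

Match each age against the start–end ranges in the excerpt: A = 485.9 Ma → Cambrian (538.8–485.4); B = 1430 Ma → Calymmian (1600–1400); C = 408.8 Ma → Devonian (419.2–358.9); D = 130 Ma → Cretaceous (145–66).
The largest age is 1430 Ma and the smallest is 130 Ma; their difference is 1300 Myr.

A — Cambrian; B — Calymmian; C — Devonian; D — Cretaceous; span 1300 million years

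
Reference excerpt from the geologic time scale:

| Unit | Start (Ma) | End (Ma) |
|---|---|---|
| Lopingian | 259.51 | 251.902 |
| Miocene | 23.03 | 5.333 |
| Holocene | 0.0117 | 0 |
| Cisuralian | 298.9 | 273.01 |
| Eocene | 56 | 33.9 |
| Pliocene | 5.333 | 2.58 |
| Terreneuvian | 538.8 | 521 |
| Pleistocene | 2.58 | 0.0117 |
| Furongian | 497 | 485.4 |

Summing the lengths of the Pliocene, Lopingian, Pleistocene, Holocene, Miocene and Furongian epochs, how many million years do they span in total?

42.238 million years

Each duration: Pliocene = 2.753; Lopingian = 7.608; Pleistocene = 2.5683; Holocene = 0.0117; Miocene = 17.697; Furongian = 11.6.
Sum: 2.753 + 7.608 + 2.5683 + 0.0117 + 17.697 + 11.6 = 42.238 Myr.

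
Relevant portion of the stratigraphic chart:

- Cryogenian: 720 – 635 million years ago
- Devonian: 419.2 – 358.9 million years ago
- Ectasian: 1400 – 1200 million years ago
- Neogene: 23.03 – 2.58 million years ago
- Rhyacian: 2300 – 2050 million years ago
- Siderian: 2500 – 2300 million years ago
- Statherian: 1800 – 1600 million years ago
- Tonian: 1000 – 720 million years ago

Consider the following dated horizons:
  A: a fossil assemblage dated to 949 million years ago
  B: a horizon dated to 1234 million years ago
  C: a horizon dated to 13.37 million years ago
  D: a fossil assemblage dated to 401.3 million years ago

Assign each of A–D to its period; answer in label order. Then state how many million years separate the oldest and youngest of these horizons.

Match each age against the start–end ranges in the excerpt: A = 949 Ma → Tonian (1000–720); B = 1234 Ma → Ectasian (1400–1200); C = 13.37 Ma → Neogene (23.03–2.58); D = 401.3 Ma → Devonian (419.2–358.9).
The largest age is 1234 Ma and the smallest is 13.37 Ma; their difference is 1220.63 Myr.

A — Tonian; B — Ectasian; C — Neogene; D — Devonian; span 1220.63 million years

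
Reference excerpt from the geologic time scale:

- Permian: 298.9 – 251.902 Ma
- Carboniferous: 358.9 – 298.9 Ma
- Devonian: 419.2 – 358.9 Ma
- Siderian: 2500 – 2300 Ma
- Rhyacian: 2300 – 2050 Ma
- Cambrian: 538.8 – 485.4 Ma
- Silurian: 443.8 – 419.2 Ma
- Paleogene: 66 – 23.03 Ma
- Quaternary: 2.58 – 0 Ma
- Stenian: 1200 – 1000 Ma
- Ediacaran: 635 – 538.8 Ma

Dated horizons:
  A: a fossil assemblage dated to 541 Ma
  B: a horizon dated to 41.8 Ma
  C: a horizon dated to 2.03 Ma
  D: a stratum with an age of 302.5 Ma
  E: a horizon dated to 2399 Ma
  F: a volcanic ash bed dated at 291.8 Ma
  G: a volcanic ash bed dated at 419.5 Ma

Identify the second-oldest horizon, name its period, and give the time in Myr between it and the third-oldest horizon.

Larger Ma means older, so oldest first: E 2399 > A 541 > G 419.5 > D 302.5 > F 291.8 > B 41.8 > C 2.03.
Counting 2 along gives A (541 Ma); the excerpt puts that inside the Ediacaran, 635–538.8 Ma.
Next in line is G (419.5 Ma), and 541 − 419.5 = 121.5 Myr.

A, in the Ediacaran; 121.5 million years to G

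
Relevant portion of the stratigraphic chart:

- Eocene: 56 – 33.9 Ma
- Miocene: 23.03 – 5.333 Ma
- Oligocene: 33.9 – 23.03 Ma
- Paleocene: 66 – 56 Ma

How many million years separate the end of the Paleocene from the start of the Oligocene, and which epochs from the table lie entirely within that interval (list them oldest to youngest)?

End of Paleocene = 56 Ma; start of Oligocene = 33.9 Ma.
Gap = 56 − 33.9 = 22.1 Myr.
Epochs wholly inside 56–33.9 Ma: Eocene (56–33.9).

22.1 million years; Eocene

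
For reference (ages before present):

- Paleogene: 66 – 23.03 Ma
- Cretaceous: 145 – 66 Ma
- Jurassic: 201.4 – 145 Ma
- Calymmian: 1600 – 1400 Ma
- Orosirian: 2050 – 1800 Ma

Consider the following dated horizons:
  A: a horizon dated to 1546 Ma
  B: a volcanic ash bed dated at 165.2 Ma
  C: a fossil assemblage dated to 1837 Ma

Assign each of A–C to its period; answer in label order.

A — Calymmian; B — Jurassic; C — Orosirian

A: 1546 Ma lies in 1600–1400 Ma, so Calymmian.
B: 165.2 Ma lies in 201.4–145 Ma, so Jurassic.
C: 1837 Ma lies in 2050–1800 Ma, so Orosirian.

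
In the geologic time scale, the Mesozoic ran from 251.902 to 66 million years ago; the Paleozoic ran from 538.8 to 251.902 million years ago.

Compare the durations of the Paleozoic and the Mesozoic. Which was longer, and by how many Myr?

Paleozoic: 538.8 − 251.902 = 286.898 Myr.
Mesozoic: 251.902 − 66 = 185.902 Myr.
Difference: 286.898 − 185.902 = 100.996 Myr, so the Paleozoic was longer.

Paleozoic, by 100.996 million years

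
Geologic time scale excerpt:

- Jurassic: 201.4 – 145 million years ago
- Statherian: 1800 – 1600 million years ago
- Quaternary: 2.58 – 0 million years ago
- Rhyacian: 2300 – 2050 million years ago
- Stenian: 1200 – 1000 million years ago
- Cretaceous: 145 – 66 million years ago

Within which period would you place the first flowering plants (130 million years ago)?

130 Ma lies between 145 and 66 Ma, so it falls in the Cretaceous.

Cretaceous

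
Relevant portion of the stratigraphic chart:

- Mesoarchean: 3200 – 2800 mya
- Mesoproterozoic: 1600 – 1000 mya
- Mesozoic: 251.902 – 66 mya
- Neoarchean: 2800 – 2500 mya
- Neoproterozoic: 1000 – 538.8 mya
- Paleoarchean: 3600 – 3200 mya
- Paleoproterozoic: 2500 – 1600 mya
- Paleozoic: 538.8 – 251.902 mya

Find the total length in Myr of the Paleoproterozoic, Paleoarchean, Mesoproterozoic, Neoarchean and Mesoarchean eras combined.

2600 million years

Duration is start − end for each: (2500 − 1600) + (3600 − 3200) + (1600 − 1000) + (2800 − 2500) + (3200 − 2800).
That is 900 + 400 + 600 + 300 + 400, which totals 2600 million years.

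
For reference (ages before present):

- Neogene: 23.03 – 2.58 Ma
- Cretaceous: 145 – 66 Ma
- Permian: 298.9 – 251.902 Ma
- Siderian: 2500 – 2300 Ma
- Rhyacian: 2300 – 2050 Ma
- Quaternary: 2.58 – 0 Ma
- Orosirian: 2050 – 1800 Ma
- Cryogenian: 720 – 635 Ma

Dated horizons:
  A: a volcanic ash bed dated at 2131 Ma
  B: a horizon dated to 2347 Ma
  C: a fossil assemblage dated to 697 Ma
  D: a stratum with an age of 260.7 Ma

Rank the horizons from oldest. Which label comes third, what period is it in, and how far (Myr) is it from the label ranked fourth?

C, in the Cryogenian; 436.3 million years to D

Larger Ma means older, so oldest first: B 2347 > A 2131 > C 697 > D 260.7.
Counting 3 along gives C (697 Ma); the excerpt puts that inside the Cryogenian, 720–635 Ma.
Next in line is D (260.7 Ma), and 697 − 260.7 = 436.3 Myr.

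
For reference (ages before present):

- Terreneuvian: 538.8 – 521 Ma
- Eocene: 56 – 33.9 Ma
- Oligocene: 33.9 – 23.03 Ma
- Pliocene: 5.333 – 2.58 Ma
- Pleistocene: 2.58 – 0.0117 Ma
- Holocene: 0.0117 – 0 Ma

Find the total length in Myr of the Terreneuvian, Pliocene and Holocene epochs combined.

20.5647 million years

Duration is start − end for each: (538.8 − 521) + (5.333 − 2.58) + (0.0117 − 0).
That is 17.8 + 2.753 + 0.0117, which totals 20.5647 million years.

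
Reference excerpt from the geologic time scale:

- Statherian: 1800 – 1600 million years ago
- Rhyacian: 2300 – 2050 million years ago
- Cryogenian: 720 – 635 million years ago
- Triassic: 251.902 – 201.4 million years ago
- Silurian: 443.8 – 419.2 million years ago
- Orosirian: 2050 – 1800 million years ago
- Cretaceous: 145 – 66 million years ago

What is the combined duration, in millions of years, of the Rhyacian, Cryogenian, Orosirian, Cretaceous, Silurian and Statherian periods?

888.6 million years

Duration is start − end for each: (2300 − 2050) + (720 − 635) + (2050 − 1800) + (145 − 66) + (443.8 − 419.2) + (1800 − 1600).
That is 250 + 85 + 250 + 79 + 24.6 + 200, which totals 888.6 million years.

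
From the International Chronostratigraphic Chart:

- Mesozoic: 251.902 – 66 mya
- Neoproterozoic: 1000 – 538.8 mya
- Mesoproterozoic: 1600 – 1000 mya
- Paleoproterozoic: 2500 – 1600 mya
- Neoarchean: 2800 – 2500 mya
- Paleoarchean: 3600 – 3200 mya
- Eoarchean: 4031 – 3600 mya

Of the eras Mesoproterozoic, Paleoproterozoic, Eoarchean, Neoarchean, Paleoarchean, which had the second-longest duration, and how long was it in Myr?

Start − end for each: Mesoproterozoic 1600 − 1000 = 600; Paleoproterozoic 2500 − 1600 = 900; Eoarchean 4031 − 3600 = 431; Neoarchean 2800 − 2500 = 300; Paleoarchean 3600 − 3200 = 400.
Ranking these from longest: Paleoproterozoic > Mesoproterozoic > Eoarchean > Paleoarchean > Neoarchean.
Position 2 in that ranking is Mesoproterozoic, which lasted 600 Myr.

Mesoproterozoic, 600 million years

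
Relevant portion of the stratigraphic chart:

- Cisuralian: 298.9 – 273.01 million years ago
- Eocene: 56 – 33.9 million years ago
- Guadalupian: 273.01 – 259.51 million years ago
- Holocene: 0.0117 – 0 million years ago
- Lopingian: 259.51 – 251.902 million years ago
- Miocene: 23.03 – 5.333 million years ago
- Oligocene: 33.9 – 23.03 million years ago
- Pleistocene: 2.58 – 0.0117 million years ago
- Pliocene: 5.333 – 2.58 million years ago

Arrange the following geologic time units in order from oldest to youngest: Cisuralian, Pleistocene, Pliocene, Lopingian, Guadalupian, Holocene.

Cisuralian → Guadalupian → Lopingian → Pliocene → Pleistocene → Holocene

The oldest of these is Cisuralian (starts 298.9 Ma) and the youngest is Holocene (ends 0 Ma).
In between, by decreasing start age: Guadalupian (273.01), Lopingian (259.51), Pliocene (5.333), Pleistocene (2.58).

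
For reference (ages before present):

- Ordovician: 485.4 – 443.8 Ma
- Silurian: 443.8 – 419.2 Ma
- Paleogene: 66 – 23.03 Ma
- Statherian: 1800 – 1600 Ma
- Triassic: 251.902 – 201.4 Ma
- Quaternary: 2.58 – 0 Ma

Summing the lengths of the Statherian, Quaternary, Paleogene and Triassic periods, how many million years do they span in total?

296.052 million years

Each duration: Statherian = 200; Quaternary = 2.58; Paleogene = 42.97; Triassic = 50.502.
Sum: 200 + 2.58 + 42.97 + 50.502 = 296.052 Myr.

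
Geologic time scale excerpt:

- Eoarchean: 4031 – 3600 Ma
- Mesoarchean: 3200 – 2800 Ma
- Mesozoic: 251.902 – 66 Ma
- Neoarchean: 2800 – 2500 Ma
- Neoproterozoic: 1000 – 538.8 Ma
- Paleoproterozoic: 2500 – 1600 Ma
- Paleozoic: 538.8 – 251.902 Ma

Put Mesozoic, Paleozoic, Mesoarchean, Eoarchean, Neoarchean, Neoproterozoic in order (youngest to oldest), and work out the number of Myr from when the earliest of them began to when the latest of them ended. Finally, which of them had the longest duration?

Start ages (Ma): Eoarchean 4031, Mesoarchean 3200, Neoarchean 2800, Neoproterozoic 1000, Paleozoic 538.8, Mesozoic 251.902.
Ordered youngest to oldest: Mesozoic, Paleozoic, Neoproterozoic, Neoarchean, Mesoarchean, Eoarchean.
Span = 4031 − 66 = 3965 Myr.
Durations: Eoarchean 431, Mesoarchean 400, Mesozoic 185.902, Paleozoic 286.898, Neoproterozoic 461.2, Neoarchean 300 → longest is Neoproterozoic (461.2 Myr).

Mesozoic, Paleozoic, Neoproterozoic, Neoarchean, Mesoarchean, Eoarchean; total span 3965 Myr; longest is Neoproterozoic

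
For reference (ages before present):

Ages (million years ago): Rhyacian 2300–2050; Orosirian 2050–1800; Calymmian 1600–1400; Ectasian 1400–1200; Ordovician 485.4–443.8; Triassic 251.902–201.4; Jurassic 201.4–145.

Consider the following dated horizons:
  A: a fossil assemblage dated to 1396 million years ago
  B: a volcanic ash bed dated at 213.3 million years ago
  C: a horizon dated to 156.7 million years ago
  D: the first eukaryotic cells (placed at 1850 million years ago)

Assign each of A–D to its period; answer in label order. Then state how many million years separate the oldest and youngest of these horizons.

A — Ectasian; B — Triassic; C — Jurassic; D — Orosirian; span 1693.3 million years

Match each age against the start–end ranges in the excerpt: A = 1396 Ma → Ectasian (1400–1200); B = 213.3 Ma → Triassic (251.902–201.4); C = 156.7 Ma → Jurassic (201.4–145); D = 1850 Ma → Orosirian (2050–1800).
The largest age is 1850 Ma and the smallest is 156.7 Ma; their difference is 1693.3 Myr.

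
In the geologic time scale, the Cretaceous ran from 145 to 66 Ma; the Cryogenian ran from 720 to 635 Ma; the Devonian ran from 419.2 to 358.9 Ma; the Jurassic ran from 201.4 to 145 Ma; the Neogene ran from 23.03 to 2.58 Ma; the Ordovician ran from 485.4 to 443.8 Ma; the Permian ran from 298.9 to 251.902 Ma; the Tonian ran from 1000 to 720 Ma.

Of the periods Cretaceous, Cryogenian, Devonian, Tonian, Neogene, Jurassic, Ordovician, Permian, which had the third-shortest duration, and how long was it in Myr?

Permian, 46.998 million years

Start − end for each: Cretaceous 145 − 66 = 79; Cryogenian 720 − 635 = 85; Devonian 419.2 − 358.9 = 60.3; Tonian 1000 − 720 = 280; Neogene 23.03 − 2.58 = 20.45; Jurassic 201.4 − 145 = 56.4; Ordovician 485.4 − 443.8 = 41.6; Permian 298.9 − 251.902 = 46.998.
Ranking these from shortest: Neogene < Ordovician < Permian < Jurassic < Devonian < Cretaceous < Cryogenian < Tonian.
Position 3 in that ranking is Permian, which lasted 46.998 Myr.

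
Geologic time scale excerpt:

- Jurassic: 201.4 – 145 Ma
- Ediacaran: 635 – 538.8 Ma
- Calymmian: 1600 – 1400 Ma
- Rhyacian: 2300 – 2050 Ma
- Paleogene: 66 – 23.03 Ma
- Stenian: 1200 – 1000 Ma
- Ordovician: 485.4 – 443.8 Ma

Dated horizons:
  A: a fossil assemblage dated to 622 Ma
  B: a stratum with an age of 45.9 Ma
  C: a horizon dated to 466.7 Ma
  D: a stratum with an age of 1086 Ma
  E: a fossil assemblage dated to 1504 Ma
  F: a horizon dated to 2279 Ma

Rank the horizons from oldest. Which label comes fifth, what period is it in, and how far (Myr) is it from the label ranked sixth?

C, in the Ordovician; 420.8 million years to B

Larger Ma means older, so oldest first: F 2279 > E 1504 > D 1086 > A 622 > C 466.7 > B 45.9.
Counting 5 along gives C (466.7 Ma); the excerpt puts that inside the Ordovician, 485.4–443.8 Ma.
Next in line is B (45.9 Ma), and 466.7 − 45.9 = 420.8 Myr.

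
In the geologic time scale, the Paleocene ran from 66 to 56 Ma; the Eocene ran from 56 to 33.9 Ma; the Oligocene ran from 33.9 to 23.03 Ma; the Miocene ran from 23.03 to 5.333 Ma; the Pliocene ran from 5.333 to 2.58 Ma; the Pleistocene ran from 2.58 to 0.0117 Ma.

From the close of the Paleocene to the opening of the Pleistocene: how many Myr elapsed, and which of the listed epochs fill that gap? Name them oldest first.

End of Paleocene = 56 Ma; start of Pleistocene = 2.58 Ma.
Gap = 56 − 2.58 = 53.42 Myr.
Epochs wholly inside 56–2.58 Ma: Eocene (56–33.9), Oligocene (33.9–23.03), Miocene (23.03–5.333), Pliocene (5.333–2.58).

53.42 million years; Eocene, Oligocene, Miocene, Pliocene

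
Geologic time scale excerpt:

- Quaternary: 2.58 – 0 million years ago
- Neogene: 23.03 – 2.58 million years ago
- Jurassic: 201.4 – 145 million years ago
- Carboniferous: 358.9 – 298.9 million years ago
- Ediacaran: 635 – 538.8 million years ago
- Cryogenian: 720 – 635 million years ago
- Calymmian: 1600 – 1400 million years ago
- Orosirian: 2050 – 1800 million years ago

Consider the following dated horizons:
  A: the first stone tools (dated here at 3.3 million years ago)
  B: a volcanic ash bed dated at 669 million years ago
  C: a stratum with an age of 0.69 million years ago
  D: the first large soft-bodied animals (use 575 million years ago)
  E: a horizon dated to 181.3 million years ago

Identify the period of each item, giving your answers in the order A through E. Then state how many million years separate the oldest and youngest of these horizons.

A — Neogene; B — Cryogenian; C — Quaternary; D — Ediacaran; E — Jurassic; span 668.31 million years

Match each age against the start–end ranges in the excerpt: A = 3.3 Ma → Neogene (23.03–2.58); B = 669 Ma → Cryogenian (720–635); C = 0.69 Ma → Quaternary (2.58–0); D = 575 Ma → Ediacaran (635–538.8); E = 181.3 Ma → Jurassic (201.4–145).
The largest age is 669 Ma and the smallest is 0.69 Ma; their difference is 668.31 Myr.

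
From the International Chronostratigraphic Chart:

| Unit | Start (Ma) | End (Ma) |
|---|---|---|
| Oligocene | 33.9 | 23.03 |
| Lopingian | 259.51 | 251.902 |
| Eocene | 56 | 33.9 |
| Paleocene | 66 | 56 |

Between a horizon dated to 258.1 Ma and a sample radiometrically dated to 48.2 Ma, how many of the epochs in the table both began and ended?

1

The older date is 258.1 Ma and the younger is 48.2 Ma.
Epochs with start < 258.1 and end > 48.2 Ma: Paleocene (66–56).
That is 1 complete epoch.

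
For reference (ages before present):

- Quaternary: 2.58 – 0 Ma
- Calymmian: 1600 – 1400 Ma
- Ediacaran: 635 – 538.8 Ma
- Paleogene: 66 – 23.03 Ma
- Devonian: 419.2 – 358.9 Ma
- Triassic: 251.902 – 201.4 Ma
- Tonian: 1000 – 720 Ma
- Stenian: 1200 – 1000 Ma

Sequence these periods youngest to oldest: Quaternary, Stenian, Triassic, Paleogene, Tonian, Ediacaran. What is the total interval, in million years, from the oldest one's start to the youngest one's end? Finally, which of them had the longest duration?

From the excerpt: Quaternary 2.58–0; Stenian 1200–1000; Triassic 251.902–201.4; Paleogene 66–23.03; Tonian 1000–720; Ediacaran 635–538.8 (Ma).
Larger Ma is earlier, so the oldest is Stenian and the youngest is Quaternary; youngest to oldest: Quaternary, Paleogene, Triassic, Ediacaran, Tonian, Stenian.
Oldest start 1200 minus youngest end 0 gives 1200 Myr overall.
Individual lengths (start − end): Triassic 50.502; Tonian 280; Stenian 200; Quaternary 2.58; Paleogene 42.97; Ediacaran 96.2. The largest is Tonian at 280 Myr.

Quaternary, Paleogene, Triassic, Ediacaran, Tonian, Stenian; total span 1200 Myr; longest is Tonian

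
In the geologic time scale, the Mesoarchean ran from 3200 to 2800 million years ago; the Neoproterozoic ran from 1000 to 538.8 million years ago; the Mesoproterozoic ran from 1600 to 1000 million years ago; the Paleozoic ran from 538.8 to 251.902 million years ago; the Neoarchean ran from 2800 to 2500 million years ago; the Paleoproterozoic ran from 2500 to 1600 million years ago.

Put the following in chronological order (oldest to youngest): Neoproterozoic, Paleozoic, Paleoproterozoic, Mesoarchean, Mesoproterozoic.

Mesoarchean → Paleoproterozoic → Mesoproterozoic → Neoproterozoic → Paleozoic

Read off each span (Ma): Neoproterozoic 1000–538.8; Paleozoic 538.8–251.902; Paleoproterozoic 2500–1600; Mesoarchean 3200–2800; Mesoproterozoic 1600–1000.
Larger Ma is older, so oldest→youngest is Mesoarchean, Paleoproterozoic, Mesoproterozoic, Neoproterozoic, Paleozoic.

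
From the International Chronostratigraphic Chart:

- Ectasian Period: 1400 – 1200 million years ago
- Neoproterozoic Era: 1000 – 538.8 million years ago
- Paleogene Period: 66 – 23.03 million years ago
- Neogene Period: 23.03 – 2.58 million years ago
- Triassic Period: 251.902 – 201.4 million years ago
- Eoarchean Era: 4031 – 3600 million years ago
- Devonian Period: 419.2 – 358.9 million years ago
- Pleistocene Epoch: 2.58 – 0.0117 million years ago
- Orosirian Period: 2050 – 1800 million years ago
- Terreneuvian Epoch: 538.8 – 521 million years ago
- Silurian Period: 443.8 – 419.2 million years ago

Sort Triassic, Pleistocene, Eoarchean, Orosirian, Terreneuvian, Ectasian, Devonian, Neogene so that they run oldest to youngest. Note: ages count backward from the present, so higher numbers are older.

The oldest of these is Eoarchean (starts 4031 Ma) and the youngest is Pleistocene (ends 0.0117 Ma).
In between, by decreasing start age: Orosirian (2050), Ectasian (1400), Terreneuvian (538.8), Devonian (419.2), Triassic (251.902), Neogene (23.03).

Eoarchean, Orosirian, Ectasian, Terreneuvian, Devonian, Triassic, Neogene, Pleistocene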